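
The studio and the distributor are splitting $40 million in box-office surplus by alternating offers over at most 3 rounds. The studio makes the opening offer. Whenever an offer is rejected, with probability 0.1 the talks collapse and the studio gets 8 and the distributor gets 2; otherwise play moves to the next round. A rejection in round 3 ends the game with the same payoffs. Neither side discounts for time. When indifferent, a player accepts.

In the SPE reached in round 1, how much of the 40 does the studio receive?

Round 3 (the studio proposes): the distributor gets 2 if talks fail, so the studio offers 2 and keeps 38.
Round 2 (the distributor proposes): rejecting gives the studio an expected 0.9 × 38 + 0.1 × 8 = 35; the distributor offers that and keeps 5.
Round 1 (the studio proposes): rejecting gives the distributor an expected 0.9 × 5 + 0.1 × 2 = 4.7, so the studio offers 4.7, keeping 35.3.

35.3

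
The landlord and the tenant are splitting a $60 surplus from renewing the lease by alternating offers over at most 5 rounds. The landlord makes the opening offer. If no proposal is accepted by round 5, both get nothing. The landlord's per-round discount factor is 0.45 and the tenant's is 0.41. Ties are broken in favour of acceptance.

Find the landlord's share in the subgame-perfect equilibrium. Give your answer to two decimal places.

43.97

Round 5 (the landlord proposes): the tenant will accept anything ≥ 0, so the landlord offers 0 and keeps 60.
Round 4 (the tenant proposes): the landlord can get 60 next round, worth 0.45 × 60 = 27 now, so the tenant offers 27, keeping 33.
Round 3 (the landlord proposes): the tenant can get 33 next round, worth 0.41 × 33 = 13.53 now. The landlord offers 13.53 and keeps 60 − 13.53 = 46.47.
Round 2 (the tenant proposes): the landlord can get 46.47 next round, worth 0.45 × 46.47 = 20.9115 now, so the tenant offers 20.9115, keeping 39.0885.
Round 1 (the landlord proposes): the tenant can get 39.0885 next round, worth 0.41 × 39.0885 = 16.026285 now, so the landlord offers 16.026285, keeping 43.973715.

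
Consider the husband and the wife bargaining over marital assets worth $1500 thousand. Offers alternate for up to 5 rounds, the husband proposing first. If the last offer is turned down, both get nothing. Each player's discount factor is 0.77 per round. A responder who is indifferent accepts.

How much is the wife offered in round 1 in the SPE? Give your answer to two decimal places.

423.15

Round 5 (the husband proposes): the wife will accept anything ≥ 0, so the husband offers 0 and keeps 1500.
Round 4 (the wife proposes): the husband can get 1500 next round, worth 0.77 × 1500 = 1155 now, so the wife offers 1155, keeping 345.
Round 3 (the husband proposes): the wife can get 345 next round, worth 0.77 × 345 = 265.65 now. The husband offers 265.65 and keeps 1500 − 265.65 = 1234.35.
Round 2 (the wife proposes): the husband can get 1234.35 next round, worth 0.77 × 1234.35 = 950.4495 now. The wife offers 950.4495 and keeps 1500 − 950.4495 = 549.5505.
Round 1 (the husband proposes): the wife can get 549.5505 next round, worth 0.77 × 549.5505 = 423.153885 now, so the husband offers 423.153885, keeping 1076.846115.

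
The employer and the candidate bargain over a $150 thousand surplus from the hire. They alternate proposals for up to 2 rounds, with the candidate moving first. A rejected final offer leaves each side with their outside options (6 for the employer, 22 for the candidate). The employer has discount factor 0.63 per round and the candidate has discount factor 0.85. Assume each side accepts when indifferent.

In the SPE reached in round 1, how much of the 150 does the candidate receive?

69.36

Work backward from the last round.
Round 2 (the employer proposes): the candidate gets 22 if talks fail, so the employer offers 22 and keeps 128.
Round 1 (the candidate proposes): the employer can get 128 next round, worth 0.63 × 128 = 80.64 now. The candidate offers 80.64 and keeps 150 − 80.64 = 69.36.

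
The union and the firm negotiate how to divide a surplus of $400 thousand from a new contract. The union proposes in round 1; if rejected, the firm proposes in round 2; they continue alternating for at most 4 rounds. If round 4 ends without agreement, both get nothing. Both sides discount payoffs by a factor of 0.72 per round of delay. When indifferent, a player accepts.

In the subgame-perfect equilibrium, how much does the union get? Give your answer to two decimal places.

170.06

Round 4 (the firm proposes): the union will accept anything ≥ 0, so the firm offers 0 and keeps 400.
Round 3 (the union proposes): the firm can get 400 next round, worth 0.72 × 400 = 288 now, so the union offers 288, keeping 112.
Round 2 (the firm proposes): the union can get 112 next round, worth 0.72 × 112 = 80.64 now; the firm offers that and keeps 319.36.
Round 1 (the union proposes): the firm can get 319.36 next round, worth 0.72 × 319.36 = 229.9392 now, so the union offers 229.9392, keeping 170.0608.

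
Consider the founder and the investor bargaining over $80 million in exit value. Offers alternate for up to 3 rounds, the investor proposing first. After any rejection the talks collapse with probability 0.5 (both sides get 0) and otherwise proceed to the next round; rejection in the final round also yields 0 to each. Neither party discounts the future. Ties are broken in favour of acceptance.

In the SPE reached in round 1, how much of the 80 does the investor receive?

Round 3 (the investor proposes): rejection yields 0 for the founder; the investor offers 0 and keeps 80.
Round 2 (the founder proposes): rejecting gives the investor an expected 0.5 × 80 = 40; the founder offers that and keeps 40.
Round 1 (the investor proposes): rejecting gives the founder an expected 0.5 × 40 = 20. The investor offers 20 and keeps 80 − 20 = 60.

60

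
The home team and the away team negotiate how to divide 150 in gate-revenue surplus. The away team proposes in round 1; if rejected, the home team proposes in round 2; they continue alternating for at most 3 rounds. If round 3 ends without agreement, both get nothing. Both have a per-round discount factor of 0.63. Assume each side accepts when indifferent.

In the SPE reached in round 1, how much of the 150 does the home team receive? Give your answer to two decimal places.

34.97

Round 3 (the away team proposes): the home team will accept anything ≥ 0, so the away team offers 0 and keeps 150.
Round 2 (the home team proposes): the away team can get 150 next round, worth 0.63 × 150 = 94.5 now, so the home team offers 94.5, keeping 55.5.
Round 1 (the away team proposes): the home team can get 55.5 next round, worth 0.63 × 55.5 = 34.965 now. The away team offers 34.965 and keeps 150 − 34.965 = 115.035.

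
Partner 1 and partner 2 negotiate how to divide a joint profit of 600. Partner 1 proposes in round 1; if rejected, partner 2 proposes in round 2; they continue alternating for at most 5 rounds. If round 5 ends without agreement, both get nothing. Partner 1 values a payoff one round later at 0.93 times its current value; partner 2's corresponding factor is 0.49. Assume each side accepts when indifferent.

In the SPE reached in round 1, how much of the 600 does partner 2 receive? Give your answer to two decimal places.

Round 5 (partner 1 proposes): rejection yields 0 for partner 2; partner 1 offers 0 and keeps 600.
Round 4 (partner 2 proposes): partner 1 can get 600 next round, worth 0.93 × 600 = 558 now. Partner 2 offers 558 and keeps 600 − 558 = 42.
Round 3 (partner 1 proposes): partner 2 can get 42 next round, worth 0.49 × 42 = 20.58 now; partner 1 offers that and keeps 579.42.
Round 2 (partner 2 proposes): partner 1 can get 579.42 next round, worth 0.93 × 579.42 = 538.8606 now, so partner 2 offers 538.8606, keeping 61.1394.
Round 1 (partner 1 proposes): partner 2 can get 61.1394 next round, worth 0.49 × 61.1394 = 29.958306 now; partner 1 offers that and keeps 570.041694.

29.96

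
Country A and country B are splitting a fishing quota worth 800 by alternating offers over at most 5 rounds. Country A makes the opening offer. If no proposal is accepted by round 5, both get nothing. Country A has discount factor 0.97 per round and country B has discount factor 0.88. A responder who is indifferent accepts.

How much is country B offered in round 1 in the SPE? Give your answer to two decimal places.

39.15

Round 5 (country A proposes): country B will accept anything ≥ 0, so country A offers 0 and keeps 800.
Round 4 (country B proposes): country A can get 800 next round, worth 0.97 × 800 = 776 now, so country B offers 776, keeping 24.
Round 3 (country A proposes): country B can get 24 next round, worth 0.88 × 24 = 21.12 now. Country A offers 21.12 and keeps 800 − 21.12 = 778.88.
Round 2 (country B proposes): country A can get 778.88 next round, worth 0.97 × 778.88 = 755.5136 now. Country B offers 755.5136 and keeps 800 − 755.5136 = 44.4864.
Round 1 (country A proposes): country B can get 44.4864 next round, worth 0.88 × 44.4864 = 39.148032 now, so country A offers 39.148032, keeping 760.851968.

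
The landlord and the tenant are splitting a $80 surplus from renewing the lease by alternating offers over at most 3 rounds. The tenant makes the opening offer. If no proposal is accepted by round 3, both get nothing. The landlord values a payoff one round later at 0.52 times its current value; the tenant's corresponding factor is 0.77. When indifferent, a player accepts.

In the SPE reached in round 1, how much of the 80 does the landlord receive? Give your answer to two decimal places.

9.57

Round 3 (the tenant proposes): the landlord will accept anything ≥ 0, so the tenant offers 0 and keeps 80.
Round 2 (the landlord proposes): the tenant can get 80 next round, worth 0.77 × 80 = 61.6 now, so the landlord offers 61.6, keeping 18.4.
Round 1 (the tenant proposes): the landlord can get 18.4 next round, worth 0.52 × 18.4 = 9.568 now; the tenant offers that and keeps 70.432.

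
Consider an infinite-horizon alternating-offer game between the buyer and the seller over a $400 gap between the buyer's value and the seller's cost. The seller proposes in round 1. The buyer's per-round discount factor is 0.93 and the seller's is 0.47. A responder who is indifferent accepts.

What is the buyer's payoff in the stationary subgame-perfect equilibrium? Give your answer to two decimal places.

Let x be the seller's share when the seller proposes and y be the buyer's share when the buyer proposes.
The buyer accepts iff offered ≥ 0.93·y, so x = 400 − 0.93y. Symmetrically y = 400 − 0.47x.
Substituting: x = 400 − 0.93(400 − 0.47x), giving x(1 − 0.47·0.93) = 400(1 − 0.93).
So x = 400 × 0.07 / 0.5629 ≈ 49.7424, and the buyer receives 400 − x ≈ 350.2576.

350.26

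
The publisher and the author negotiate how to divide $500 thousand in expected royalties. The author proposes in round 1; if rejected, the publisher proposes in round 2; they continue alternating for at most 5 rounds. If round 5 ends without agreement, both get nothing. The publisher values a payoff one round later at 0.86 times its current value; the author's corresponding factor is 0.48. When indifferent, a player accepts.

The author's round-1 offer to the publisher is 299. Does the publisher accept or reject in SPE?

Reject

Round 5 (the author proposes): the publisher will accept anything ≥ 0, so the author offers 0 and keeps 500.
Round 4 (the publisher proposes): the author can get 500 next round, worth 0.48 × 500 = 240 now. The publisher offers 240 and keeps 500 − 240 = 260.
Round 3 (the author proposes): the publisher can get 260 next round, worth 0.86 × 260 = 223.6 now; the author offers that and keeps 276.4.
Round 2 (the publisher proposes): the author can get 276.4 next round, worth 0.48 × 276.4 = 132.672 now; the publisher offers that and keeps 367.328.
So by rejecting in round 1, the publisher gets 367.328 next round, worth 0.86 × 367.328 = 315.90208 now.
Offer 299 < 315.90208, so the publisher rejects.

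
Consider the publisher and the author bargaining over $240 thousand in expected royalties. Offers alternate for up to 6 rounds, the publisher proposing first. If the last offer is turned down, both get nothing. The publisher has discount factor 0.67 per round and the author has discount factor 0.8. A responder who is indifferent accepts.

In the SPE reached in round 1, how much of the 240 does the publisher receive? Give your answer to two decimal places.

87.52

By backward induction:
Round 6 (the author proposes): the publisher will accept anything ≥ 0, so the author offers 0 and keeps 240.
Round 5 (the publisher proposes): the author can get 240 next round, worth 0.8 × 240 = 192 now; the publisher offers that and keeps 48.
Round 4 (the author proposes): the publisher can get 48 next round, worth 0.67 × 48 = 32.16 now, so the author offers 32.16, keeping 207.84.
Round 3 (the publisher proposes): the author can get 207.84 next round, worth 0.8 × 207.84 = 166.272 now, so the publisher offers 166.272, keeping 73.728.
Round 2 (the author proposes): the publisher can get 73.728 next round, worth 0.67 × 73.728 = 49.39776 now; the author offers that and keeps 190.60224.
Round 1 (the publisher proposes): the author can get 190.60224 next round, worth 0.8 × 190.60224 = 152.481792 now. The publisher offers 152.481792 and keeps 240 − 152.481792 = 87.518208.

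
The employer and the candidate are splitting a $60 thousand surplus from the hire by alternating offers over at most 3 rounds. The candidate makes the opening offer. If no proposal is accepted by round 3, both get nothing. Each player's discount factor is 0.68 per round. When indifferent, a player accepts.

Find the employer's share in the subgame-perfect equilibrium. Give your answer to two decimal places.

Round 3 (the candidate proposes): the employer will accept anything ≥ 0, so the candidate offers 0 and keeps 60.
Round 2 (the employer proposes): the candidate can get 60 next round, worth 0.68 × 60 = 40.8 now. The employer offers 40.8 and keeps 60 − 40.8 = 19.2.
Round 1 (the candidate proposes): the employer can get 19.2 next round, worth 0.68 × 19.2 = 13.056 now. The candidate offers 13.056 and keeps 60 − 13.056 = 46.944.

13.06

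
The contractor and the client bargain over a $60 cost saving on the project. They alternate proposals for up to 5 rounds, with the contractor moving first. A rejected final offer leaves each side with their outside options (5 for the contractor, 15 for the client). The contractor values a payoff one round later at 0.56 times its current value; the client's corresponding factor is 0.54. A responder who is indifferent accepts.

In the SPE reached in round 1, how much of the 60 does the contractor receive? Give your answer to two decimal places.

Solve by backward induction from round 5.
Round 5 (the contractor proposes): the client gets 15 if talks fail, so the contractor offers 15 and keeps 45.
Round 4 (the client proposes): the contractor can get 45 next round, worth 0.56 × 45 = 25.2 now; the client offers that and keeps 34.8.
Round 3 (the contractor proposes): the client can get 34.8 next round, worth 0.54 × 34.8 = 18.792 now; the contractor offers that and keeps 41.208.
Round 2 (the client proposes): the contractor can get 41.208 next round, worth 0.56 × 41.208 = 23.07648 now. The client offers 23.07648 and keeps 60 − 23.07648 = 36.92352.
Round 1 (the contractor proposes): the client can get 36.92352 next round, worth 0.54 × 36.92352 = 19.9387008 now. The contractor offers 19.9387008 and keeps 60 − 19.9387008 = 40.0612992.

40.06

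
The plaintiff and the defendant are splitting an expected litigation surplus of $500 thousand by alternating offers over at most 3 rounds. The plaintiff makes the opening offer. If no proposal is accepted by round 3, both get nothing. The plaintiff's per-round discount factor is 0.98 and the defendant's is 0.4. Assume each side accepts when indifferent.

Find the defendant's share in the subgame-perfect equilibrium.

Round 3 (the plaintiff proposes): rejection yields 0 for the defendant; the plaintiff offers 0 and keeps 500.
Round 2 (the defendant proposes): the plaintiff can get 500 next round, worth 0.98 × 500 = 490 now; the defendant offers that and keeps 10.
Round 1 (the plaintiff proposes): the defendant can get 10 next round, worth 0.4 × 10 = 4 now. The plaintiff offers 4 and keeps 500 − 4 = 496.

4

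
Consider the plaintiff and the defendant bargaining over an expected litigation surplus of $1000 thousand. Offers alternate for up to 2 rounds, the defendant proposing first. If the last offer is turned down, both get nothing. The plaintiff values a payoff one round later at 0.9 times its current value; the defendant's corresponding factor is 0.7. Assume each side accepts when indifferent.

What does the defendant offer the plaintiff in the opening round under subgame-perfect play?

Round 2 (the plaintiff proposes): rejection yields 0 for the defendant; the plaintiff offers 0 and keeps 1000.
Round 1 (the defendant proposes): the plaintiff can get 1000 next round, worth 0.9 × 1000 = 900 now, so the defendant offers 900, keeping 100.

900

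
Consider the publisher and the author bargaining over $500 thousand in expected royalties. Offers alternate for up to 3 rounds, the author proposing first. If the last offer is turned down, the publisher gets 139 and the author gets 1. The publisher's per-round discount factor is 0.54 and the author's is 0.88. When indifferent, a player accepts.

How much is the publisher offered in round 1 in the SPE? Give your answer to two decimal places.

Round 3 (the author proposes): the publisher gets 139 if talks fail, so the author offers 139 and keeps 361.
Round 2 (the publisher proposes): the author can get 361 next round, worth 0.88 × 361 = 317.68 now; the publisher offers that and keeps 182.32.
Round 1 (the author proposes): the publisher can get 182.32 next round, worth 0.54 × 182.32 = 98.4528 now, so the author offers 98.4528, keeping 401.5472.

98.45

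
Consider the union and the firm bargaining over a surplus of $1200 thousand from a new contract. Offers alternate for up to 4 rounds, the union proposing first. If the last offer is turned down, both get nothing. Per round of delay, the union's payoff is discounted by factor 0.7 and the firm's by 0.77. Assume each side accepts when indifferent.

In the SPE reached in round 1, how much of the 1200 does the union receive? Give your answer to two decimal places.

By backward induction:
Round 4 (the firm proposes): rejection yields 0 for the union; the firm offers 0 and keeps 1200.
Round 3 (the union proposes): the firm can get 1200 next round, worth 0.77 × 1200 = 924 now, so the union offers 924, keeping 276.
Round 2 (the firm proposes): the union can get 276 next round, worth 0.7 × 276 = 193.2 now. The firm offers 193.2 and keeps 1200 − 193.2 = 1006.8.
Round 1 (the union proposes): the firm can get 1006.8 next round, worth 0.77 × 1006.8 = 775.236 now; the union offers that and keeps 424.764.

424.76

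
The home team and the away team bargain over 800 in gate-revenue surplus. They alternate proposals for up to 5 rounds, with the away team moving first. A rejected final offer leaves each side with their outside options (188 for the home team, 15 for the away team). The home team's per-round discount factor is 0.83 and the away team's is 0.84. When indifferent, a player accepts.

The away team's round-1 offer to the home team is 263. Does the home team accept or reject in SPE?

Reject

Work out the home team's continuation value if the offer is rejected.
Round 5 (the away team proposes): the home team gets 188 if talks fail, so the away team offers 188 and keeps 612.
Round 4 (the home team proposes): the away team can get 612 next round, worth 0.84 × 612 = 514.08 now; the home team offers that and keeps 285.92.
Round 3 (the away team proposes): the home team can get 285.92 next round, worth 0.83 × 285.92 = 237.3136 now, so the away team offers 237.3136, keeping 562.6864.
Round 2 (the home team proposes): the away team can get 562.6864 next round, worth 0.84 × 562.6864 = 472.656576 now, so the home team offers 472.656576, keeping 327.343424.
So by rejecting in round 1, the home team gets 327.343424 next round, worth 0.83 × 327.343424 = 271.69504192 now.
Offer 263 < 271.69504192, so the home team rejects.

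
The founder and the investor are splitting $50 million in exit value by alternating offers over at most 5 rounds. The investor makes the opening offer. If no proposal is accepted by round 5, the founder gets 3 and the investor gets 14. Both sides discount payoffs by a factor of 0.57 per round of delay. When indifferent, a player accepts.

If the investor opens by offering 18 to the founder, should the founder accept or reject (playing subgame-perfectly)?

Round 5 (the investor proposes): the founder gets 3 if talks fail, so the investor offers 3 and keeps 47.
Round 4 (the founder proposes): the investor can get 47 next round, worth 0.57 × 47 = 26.79 now. The founder offers 26.79 and keeps 50 − 26.79 = 23.21.
Round 3 (the investor proposes): the founder can get 23.21 next round, worth 0.57 × 23.21 = 13.2297 now; the investor offers that and keeps 36.7703.
Round 2 (the founder proposes): the investor can get 36.7703 next round, worth 0.57 × 36.7703 = 20.959071 now. The founder offers 20.959071 and keeps 50 − 20.959071 = 29.040929.
So by rejecting in round 1, the founder gets 29.040929 next round, worth 0.57 × 29.040929 = 16.55332953 now.
Offer 18 ≥ 16.55332953, so the founder accepts.

Accept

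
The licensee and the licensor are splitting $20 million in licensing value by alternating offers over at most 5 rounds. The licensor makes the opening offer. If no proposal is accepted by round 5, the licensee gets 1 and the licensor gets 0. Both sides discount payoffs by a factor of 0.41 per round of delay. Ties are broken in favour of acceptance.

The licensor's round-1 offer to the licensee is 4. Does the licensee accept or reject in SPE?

Work out the licensee's continuation value if the offer is rejected.
Round 5 (the licensor proposes): the licensee gets 1 if talks fail, so the licensor offers 1 and keeps 19.
Round 4 (the licensee proposes): the licensor can get 19 next round, worth 0.41 × 19 = 7.79 now, so the licensee offers 7.79, keeping 12.21.
Round 3 (the licensor proposes): the licensee can get 12.21 next round, worth 0.41 × 12.21 = 5.0061 now, so the licensor offers 5.0061, keeping 14.9939.
Round 2 (the licensee proposes): the licensor can get 14.9939 next round, worth 0.41 × 14.9939 = 6.147499 now. The licensee offers 6.147499 and keeps 20 − 6.147499 = 13.852501.
So by rejecting in round 1, the licensee gets 13.852501 next round, worth 0.41 × 13.852501 = 5.67952541 now.
Offer 4 < 5.67952541, so the licensee rejects.

Reject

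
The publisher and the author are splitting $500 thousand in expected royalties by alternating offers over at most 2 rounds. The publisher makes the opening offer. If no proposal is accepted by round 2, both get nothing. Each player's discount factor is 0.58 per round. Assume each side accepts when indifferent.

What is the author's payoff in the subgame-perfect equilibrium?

By backward induction:
Round 2 (the author proposes): the publisher will accept anything ≥ 0, so the author offers 0 and keeps 500.
Round 1 (the publisher proposes): the author can get 500 next round, worth 0.58 × 500 = 290 now; the publisher offers that and keeps 210.

290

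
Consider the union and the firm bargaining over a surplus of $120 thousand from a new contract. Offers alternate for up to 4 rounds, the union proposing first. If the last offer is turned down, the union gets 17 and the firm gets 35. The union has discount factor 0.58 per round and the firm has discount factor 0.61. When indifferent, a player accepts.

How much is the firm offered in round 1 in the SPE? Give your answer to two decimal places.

52.97

Round 4 (the firm proposes): the union gets 17 if talks fail, so the firm offers 17 and keeps 103.
Round 3 (the union proposes): the firm can get 103 next round, worth 0.61 × 103 = 62.83 now, so the union offers 62.83, keeping 57.17.
Round 2 (the firm proposes): the union can get 57.17 next round, worth 0.58 × 57.17 = 33.1586 now, so the firm offers 33.1586, keeping 86.8414.
Round 1 (the union proposes): the firm can get 86.8414 next round, worth 0.61 × 86.8414 = 52.973254 now, so the union offers 52.973254, keeping 67.026746.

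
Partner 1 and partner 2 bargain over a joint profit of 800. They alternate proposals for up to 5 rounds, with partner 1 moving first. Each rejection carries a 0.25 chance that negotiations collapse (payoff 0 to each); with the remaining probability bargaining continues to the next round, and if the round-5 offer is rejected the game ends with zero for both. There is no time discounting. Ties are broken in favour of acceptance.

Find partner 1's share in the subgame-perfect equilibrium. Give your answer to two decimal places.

565.63

Round 5 (partner 1 proposes): rejection yields 0 for partner 2; partner 1 offers 0 and keeps 800.
Round 4 (partner 2 proposes): rejecting gives partner 1 an expected 0.75 × 800 = 600, so partner 2 offers 600, keeping 200.
Round 3 (partner 1 proposes): rejecting gives partner 2 an expected 0.75 × 200 = 150; partner 1 offers that and keeps 650.
Round 2 (partner 2 proposes): rejecting gives partner 1 an expected 0.75 × 650 = 487.5. Partner 2 offers 487.5 and keeps 800 − 487.5 = 312.5.
Round 1 (partner 1 proposes): rejecting gives partner 2 an expected 0.75 × 312.5 = 234.375, so partner 1 offers 234.375, keeping 565.625.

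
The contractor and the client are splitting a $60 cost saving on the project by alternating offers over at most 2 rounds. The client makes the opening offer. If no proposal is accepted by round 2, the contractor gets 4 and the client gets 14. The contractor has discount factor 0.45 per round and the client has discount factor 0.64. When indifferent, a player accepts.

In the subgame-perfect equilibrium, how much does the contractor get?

Round 2 (the contractor proposes): the client gets 14 if talks fail, so the contractor offers 14 and keeps 46.
Round 1 (the client proposes): the contractor can get 46 next round, worth 0.45 × 46 = 20.7 now; the client offers that and keeps 39.3.

20.7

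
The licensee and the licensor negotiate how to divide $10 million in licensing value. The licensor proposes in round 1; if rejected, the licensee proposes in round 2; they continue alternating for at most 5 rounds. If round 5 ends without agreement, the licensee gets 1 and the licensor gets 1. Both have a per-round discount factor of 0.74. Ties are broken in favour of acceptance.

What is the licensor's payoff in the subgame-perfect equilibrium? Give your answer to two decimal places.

Round 5 (the licensor proposes): the licensee gets 1 if talks fail, so the licensor offers 1 and keeps 9.
Round 4 (the licensee proposes): the licensor can get 9 next round, worth 0.74 × 9 = 6.66 now; the licensee offers that and keeps 3.34.
Round 3 (the licensor proposes): the licensee can get 3.34 next round, worth 0.74 × 3.34 = 2.4716 now; the licensor offers that and keeps 7.5284.
Round 2 (the licensee proposes): the licensor can get 7.5284 next round, worth 0.74 × 7.5284 = 5.571016 now; the licensee offers that and keeps 4.428984.
Round 1 (the licensor proposes): the licensee can get 4.428984 next round, worth 0.74 × 4.428984 = 3.27744816 now. The licensor offers 3.27744816 and keeps 10 − 3.27744816 = 6.72255184.

6.72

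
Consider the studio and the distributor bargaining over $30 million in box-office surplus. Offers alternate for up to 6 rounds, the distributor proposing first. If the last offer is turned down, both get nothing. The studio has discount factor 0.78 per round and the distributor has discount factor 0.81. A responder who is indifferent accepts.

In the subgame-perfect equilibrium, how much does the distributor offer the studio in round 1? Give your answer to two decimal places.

16.60

Round 6 (the studio proposes): rejection yields 0 for the distributor; the studio offers 0 and keeps 30.
Round 5 (the distributor proposes): the studio can get 30 next round, worth 0.78 × 30 = 23.4 now; the distributor offers that and keeps 6.6.
Round 4 (the studio proposes): the distributor can get 6.6 next round, worth 0.81 × 6.6 = 5.346 now. The studio offers 5.346 and keeps 30 − 5.346 = 24.654.
Round 3 (the distributor proposes): the studio can get 24.654 next round, worth 0.78 × 24.654 = 19.23012 now. The distributor offers 19.23012 and keeps 30 − 19.23012 = 10.76988.
Round 2 (the studio proposes): the distributor can get 10.76988 next round, worth 0.81 × 10.76988 = 8.7236028 now. The studio offers 8.7236028 and keeps 30 − 8.7236028 = 21.2763972.
Round 1 (the distributor proposes): the studio can get 21.2763972 next round, worth 0.78 × 21.2763972 = 16.595589816 now, so the distributor offers 16.595589816, keeping 13.404410184.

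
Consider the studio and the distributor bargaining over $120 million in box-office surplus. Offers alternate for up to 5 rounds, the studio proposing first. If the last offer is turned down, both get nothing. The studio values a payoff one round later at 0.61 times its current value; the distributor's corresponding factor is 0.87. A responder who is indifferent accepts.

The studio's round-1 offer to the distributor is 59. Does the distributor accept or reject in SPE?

Work out the distributor's continuation value if the offer is rejected.
Round 5 (the studio proposes): rejection yields 0 for the distributor; the studio offers 0 and keeps 120.
Round 4 (the distributor proposes): the studio can get 120 next round, worth 0.61 × 120 = 73.2 now. The distributor offers 73.2 and keeps 120 − 73.2 = 46.8.
Round 3 (the studio proposes): the distributor can get 46.8 next round, worth 0.87 × 46.8 = 40.716 now. The studio offers 40.716 and keeps 120 − 40.716 = 79.284.
Round 2 (the distributor proposes): the studio can get 79.284 next round, worth 0.61 × 79.284 = 48.36324 now; the distributor offers that and keeps 71.63676.
So by rejecting in round 1, the distributor gets 71.63676 next round, worth 0.87 × 71.63676 = 62.3239812 now.
Offer 59 < 62.3239812, so the distributor rejects.

Reject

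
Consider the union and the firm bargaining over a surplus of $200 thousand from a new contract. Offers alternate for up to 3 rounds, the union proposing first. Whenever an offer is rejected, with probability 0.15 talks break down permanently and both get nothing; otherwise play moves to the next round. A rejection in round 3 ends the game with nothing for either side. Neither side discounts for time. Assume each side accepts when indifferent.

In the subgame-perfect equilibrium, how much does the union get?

Round 3 (the union proposes): rejection yields 0 for the firm; the union offers 0 and keeps 200.
Round 2 (the firm proposes): rejecting gives the union an expected 0.85 × 200 = 170; the firm offers that and keeps 30.
Round 1 (the union proposes): rejecting gives the firm an expected 0.85 × 30 = 25.5; the union offers that and keeps 174.5.

174.5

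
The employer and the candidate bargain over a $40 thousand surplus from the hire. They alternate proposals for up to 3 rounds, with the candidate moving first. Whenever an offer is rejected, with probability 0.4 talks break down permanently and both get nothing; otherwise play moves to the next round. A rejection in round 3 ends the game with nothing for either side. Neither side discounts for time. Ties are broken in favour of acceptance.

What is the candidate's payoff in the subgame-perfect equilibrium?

Round 3 (the candidate proposes): the employer will accept anything ≥ 0, so the candidate offers 0 and keeps 40.
Round 2 (the employer proposes): rejecting gives the candidate an expected 0.6 × 40 = 24; the employer offers that and keeps 16.
Round 1 (the candidate proposes): rejecting gives the employer an expected 0.6 × 16 = 9.6, so the candidate offers 9.6, keeping 30.4.

30.4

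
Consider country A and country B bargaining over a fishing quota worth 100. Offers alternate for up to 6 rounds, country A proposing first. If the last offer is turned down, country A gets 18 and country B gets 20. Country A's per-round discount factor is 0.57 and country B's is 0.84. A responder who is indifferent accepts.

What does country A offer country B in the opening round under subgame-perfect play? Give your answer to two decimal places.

69.20

Round 6 (country B proposes): country A gets 18 if talks fail, so country B offers 18 and keeps 82.
Round 5 (country A proposes): country B can get 82 next round, worth 0.84 × 82 = 68.88 now; country A offers that and keeps 31.12.
Round 4 (country B proposes): country A can get 31.12 next round, worth 0.57 × 31.12 = 17.7384 now; country B offers that and keeps 82.2616.
Round 3 (country A proposes): country B can get 82.2616 next round, worth 0.84 × 82.2616 = 69.099744 now, so country A offers 69.099744, keeping 30.900256.
Round 2 (country B proposes): country A can get 30.900256 next round, worth 0.57 × 30.900256 = 17.61314592 now, so country B offers 17.61314592, keeping 82.38685408.
Round 1 (country A proposes): country B can get 82.38685408 next round, worth 0.84 × 82.38685408 = 69.2049574272 now, so country A offers 69.2049574272, keeping 30.7950425728.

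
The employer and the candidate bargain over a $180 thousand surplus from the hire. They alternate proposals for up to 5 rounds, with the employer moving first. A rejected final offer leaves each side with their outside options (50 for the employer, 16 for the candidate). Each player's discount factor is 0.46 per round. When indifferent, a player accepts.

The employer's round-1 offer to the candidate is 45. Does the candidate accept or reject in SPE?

Work out the candidate's continuation value if the offer is rejected.
Round 5 (the employer proposes): the candidate gets 16 if talks fail, so the employer offers 16 and keeps 164.
Round 4 (the candidate proposes): the employer can get 164 next round, worth 0.46 × 164 = 75.44 now. The candidate offers 75.44 and keeps 180 − 75.44 = 104.56.
Round 3 (the employer proposes): the candidate can get 104.56 next round, worth 0.46 × 104.56 = 48.0976 now; the employer offers that and keeps 131.9024.
Round 2 (the candidate proposes): the employer can get 131.9024 next round, worth 0.46 × 131.9024 = 60.675104 now. The candidate offers 60.675104 and keeps 180 − 60.675104 = 119.324896.
So by rejecting in round 1, the candidate gets 119.324896 next round, worth 0.46 × 119.324896 = 54.88945216 now.
Offer 45 < 54.88945216, so the candidate rejects.

Reject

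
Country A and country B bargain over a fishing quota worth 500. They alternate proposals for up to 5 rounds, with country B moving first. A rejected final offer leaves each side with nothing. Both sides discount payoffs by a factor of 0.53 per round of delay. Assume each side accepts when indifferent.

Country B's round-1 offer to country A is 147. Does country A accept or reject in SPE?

Work out country A's continuation value if the offer is rejected.
Round 5 (country B proposes): country A will accept anything ≥ 0, so country B offers 0 and keeps 500.
Round 4 (country A proposes): country B can get 500 next round, worth 0.53 × 500 = 265 now, so country A offers 265, keeping 235.
Round 3 (country B proposes): country A can get 235 next round, worth 0.53 × 235 = 124.55 now, so country B offers 124.55, keeping 375.45.
Round 2 (country A proposes): country B can get 375.45 next round, worth 0.53 × 375.45 = 198.9885 now; country A offers that and keeps 301.0115.
So by rejecting in round 1, country A gets 301.0115 next round, worth 0.53 × 301.0115 = 159.536095 now.
Offer 147 < 159.536095, so country A rejects.

Reject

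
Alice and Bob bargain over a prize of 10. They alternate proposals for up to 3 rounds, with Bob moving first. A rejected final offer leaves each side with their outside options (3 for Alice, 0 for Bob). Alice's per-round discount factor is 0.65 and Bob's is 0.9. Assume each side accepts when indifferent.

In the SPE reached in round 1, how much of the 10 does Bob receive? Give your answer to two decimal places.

7.60

Round 3 (Bob proposes): Alice gets 3 if talks fail, so Bob offers 3 and keeps 7.
Round 2 (Alice proposes): Bob can get 7 next round, worth 0.9 × 7 = 6.3 now. Alice offers 6.3 and keeps 10 − 6.3 = 3.7.
Round 1 (Bob proposes): Alice can get 3.7 next round, worth 0.65 × 3.7 = 2.405 now, so Bob offers 2.405, keeping 7.595.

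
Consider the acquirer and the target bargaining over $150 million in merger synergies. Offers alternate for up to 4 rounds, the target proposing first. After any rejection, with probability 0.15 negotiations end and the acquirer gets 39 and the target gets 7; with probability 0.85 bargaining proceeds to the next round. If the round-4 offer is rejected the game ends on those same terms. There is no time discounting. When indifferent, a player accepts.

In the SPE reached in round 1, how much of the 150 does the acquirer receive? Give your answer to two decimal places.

116.13

Round 4 (the acquirer proposes): the target gets 7 if talks fail, so the acquirer offers 7 and keeps 143.
Round 3 (the target proposes): rejecting gives the acquirer an expected 0.85 × 143 + 0.15 × 39 = 127.4; the target offers that and keeps 22.6.
Round 2 (the acquirer proposes): rejecting gives the target an expected 0.85 × 22.6 + 0.15 × 7 = 20.26; the acquirer offers that and keeps 129.74.
Round 1 (the target proposes): rejecting gives the acquirer an expected 0.85 × 129.74 + 0.15 × 39 = 116.129. The target offers 116.129 and keeps 150 − 116.129 = 33.871.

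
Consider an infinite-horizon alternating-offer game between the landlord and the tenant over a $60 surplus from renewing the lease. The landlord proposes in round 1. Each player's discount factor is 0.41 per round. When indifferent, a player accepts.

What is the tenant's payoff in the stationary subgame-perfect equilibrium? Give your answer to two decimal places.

In a stationary SPE each proposer offers the other exactly their discounted continuation value.
If the landlord keeps x when proposing and the tenant keeps y when proposing, then x = 60 − 0.41y and y = 60 − 0.41x.
Solving: x = 60(1 − 0.41) / (1 − 0.41·0.41) = 35.4 / 0.8319 ≈ 42.5532.
The tenant gets 60 − 42.5532 ≈ 17.4468.

17.45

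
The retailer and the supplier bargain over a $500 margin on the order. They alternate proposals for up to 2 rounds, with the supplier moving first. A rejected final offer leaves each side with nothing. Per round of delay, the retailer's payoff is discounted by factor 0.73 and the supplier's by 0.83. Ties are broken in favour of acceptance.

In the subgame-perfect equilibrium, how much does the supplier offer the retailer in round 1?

365

Work backward from the last round.
Round 2 (the retailer proposes): rejection yields 0 for the supplier; the retailer offers 0 and keeps 500.
Round 1 (the supplier proposes): the retailer can get 500 next round, worth 0.73 × 500 = 365 now; the supplier offers that and keeps 135.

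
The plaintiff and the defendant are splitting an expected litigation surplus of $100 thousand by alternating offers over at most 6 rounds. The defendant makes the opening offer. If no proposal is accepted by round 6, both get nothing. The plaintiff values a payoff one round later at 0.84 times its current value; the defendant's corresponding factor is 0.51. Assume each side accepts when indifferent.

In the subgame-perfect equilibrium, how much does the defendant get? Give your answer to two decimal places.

Round 6 (the plaintiff proposes): the defendant will accept anything ≥ 0, so the plaintiff offers 0 and keeps 100.
Round 5 (the defendant proposes): the plaintiff can get 100 next round, worth 0.84 × 100 = 84 now, so the defendant offers 84, keeping 16.
Round 4 (the plaintiff proposes): the defendant can get 16 next round, worth 0.51 × 16 = 8.16 now, so the plaintiff offers 8.16, keeping 91.84.
Round 3 (the defendant proposes): the plaintiff can get 91.84 next round, worth 0.84 × 91.84 = 77.1456 now. The defendant offers 77.1456 and keeps 100 − 77.1456 = 22.8544.
Round 2 (the plaintiff proposes): the defendant can get 22.8544 next round, worth 0.51 × 22.8544 = 11.655744 now. The plaintiff offers 11.655744 and keeps 100 − 11.655744 = 88.344256.
Round 1 (the defendant proposes): the plaintiff can get 88.344256 next round, worth 0.84 × 88.344256 = 74.20917504 now; the defendant offers that and keeps 25.79082496.

25.79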